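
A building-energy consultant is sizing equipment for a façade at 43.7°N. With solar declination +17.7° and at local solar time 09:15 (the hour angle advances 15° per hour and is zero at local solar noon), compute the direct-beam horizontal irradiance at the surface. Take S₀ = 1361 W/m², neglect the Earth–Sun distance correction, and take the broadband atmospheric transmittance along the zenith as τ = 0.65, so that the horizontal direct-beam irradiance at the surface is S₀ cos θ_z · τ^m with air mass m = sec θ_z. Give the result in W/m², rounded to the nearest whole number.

548 W/m²

Hour angle H = 15° × (9.25 − 12) = -41.25°.
With φ = 43.7°, δ = 17.7°, H = -41.25°: sin φ sin δ = 0.2101, cos φ cos δ cos H = 0.5178, so cos θ_z = 0.7279.
Air mass m = 1/cos θ_z = 1/0.7279 = 1.374; τ^m = 0.65^1.374 = 0.5533.
Surface direct beam = 1361 × 0.7279 × 0.5533 = 548.14 W/m².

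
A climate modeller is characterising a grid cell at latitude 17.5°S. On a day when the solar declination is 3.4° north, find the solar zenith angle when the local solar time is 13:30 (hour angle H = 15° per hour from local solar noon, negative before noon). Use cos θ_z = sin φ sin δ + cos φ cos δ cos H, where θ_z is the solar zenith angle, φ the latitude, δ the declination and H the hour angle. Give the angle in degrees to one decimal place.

Hour angle H = 15° × (13.5 − 12) = 22.50°.
cos θ_z = sin(-17.5°) sin(3.4°) + cos(-17.5°) cos(3.4°) cos(22.50°) = -0.0178 + 0.8796 = 0.8618.
θ_z = arccos(0.8618) = 30.48°.

30.5°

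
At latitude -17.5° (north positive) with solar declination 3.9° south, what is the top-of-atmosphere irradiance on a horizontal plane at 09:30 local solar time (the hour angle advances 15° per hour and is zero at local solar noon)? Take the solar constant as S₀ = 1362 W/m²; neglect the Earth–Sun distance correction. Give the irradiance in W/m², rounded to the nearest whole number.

1056 W/m²

Hour angle H = 15° × (9.5 − 12) = -37.50°.
With φ = -17.5°, δ = -3.9°, H = -37.50°: sin φ sin δ = 0.0205, cos φ cos δ cos H = 0.7549, so cos θ_z = 0.7754.
Top-of-atmosphere irradiance = S₀ cos θ_z = 1362 × 0.7754 = 1056.09 W/m².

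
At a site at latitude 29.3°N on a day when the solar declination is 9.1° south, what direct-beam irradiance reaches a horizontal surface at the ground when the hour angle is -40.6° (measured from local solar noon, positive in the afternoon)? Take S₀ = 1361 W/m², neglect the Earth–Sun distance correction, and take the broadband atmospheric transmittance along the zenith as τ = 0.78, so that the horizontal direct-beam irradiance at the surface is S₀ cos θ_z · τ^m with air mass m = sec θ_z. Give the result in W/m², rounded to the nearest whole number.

cos θ_z = sin φ sin δ + cos φ cos δ cos H = (0.4894)(-0.1582) + (0.8721)(0.9874)(0.7593) = 0.5764.
Air mass m = 1/cos θ_z = 1/0.5764 = 1.735; τ^m = 0.78^1.735 = 0.6498.
Surface direct beam = 1361 × 0.5764 × 0.6498 = 509.76 W/m².

510 W/m²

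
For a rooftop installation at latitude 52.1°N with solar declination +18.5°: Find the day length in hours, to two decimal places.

15.39 hours

−tan φ tan δ = −(1.2846)(0.3346) = -0.4298; H_s = arccos(-0.4298) = 115.45°.
Day length = 2 H_s / 15° h⁻¹ = 230.90° / 15 = 15.393 h.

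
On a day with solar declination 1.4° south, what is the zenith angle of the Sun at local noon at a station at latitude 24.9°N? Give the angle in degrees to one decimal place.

At local solar noon the hour angle is zero, so the zenith angle is |φ − δ| = |24.9° − (-1.4°)| = 26.3°.

26.3°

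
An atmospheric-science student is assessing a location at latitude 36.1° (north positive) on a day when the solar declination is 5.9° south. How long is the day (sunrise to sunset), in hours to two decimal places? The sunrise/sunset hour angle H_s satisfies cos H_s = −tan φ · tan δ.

11.42 hours

cos H_s = −tan(36.1°) · tan(-5.9°) = 0.0754, so H_s = arccos(0.0754) = 85.68°.
Day length = 2 H_s / 15° h⁻¹ = 171.36° / 15 = 11.424 h.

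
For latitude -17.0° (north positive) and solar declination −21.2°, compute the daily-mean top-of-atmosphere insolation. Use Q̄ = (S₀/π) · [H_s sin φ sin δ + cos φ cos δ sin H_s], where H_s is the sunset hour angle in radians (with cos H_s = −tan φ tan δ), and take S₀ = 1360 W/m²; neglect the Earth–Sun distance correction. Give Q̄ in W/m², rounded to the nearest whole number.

461 W/m²

The sunset hour angle satisfies cos H_s = −tan φ tan δ = -0.1186, giving H_s = 96.81°. In radians, H_s = 1.6897.
H_s sin φ sin δ = 1.6897 × -0.2924 × -0.3616 = 0.1787.
cos φ cos δ sin H_s = 0.9563 × 0.9323 × 0.9929 = 0.8852.
Q̄ = (1360/π) × (0.1787 + 0.8852) = 432.90 × 1.0639 = 460.56 W/m².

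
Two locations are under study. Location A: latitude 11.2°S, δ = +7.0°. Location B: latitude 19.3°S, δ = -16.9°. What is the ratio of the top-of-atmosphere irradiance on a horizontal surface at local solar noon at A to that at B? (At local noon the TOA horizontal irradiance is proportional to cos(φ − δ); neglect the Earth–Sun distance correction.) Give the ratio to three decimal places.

A: cos θ_z = cos(-11.2° − (7.0°)) = 0.9500.
B: cos θ_z = cos(-19.3° − (-16.9°)) = 0.9991.
Ratio A/B = 0.9500 / 0.9991 = 0.9509.

0.951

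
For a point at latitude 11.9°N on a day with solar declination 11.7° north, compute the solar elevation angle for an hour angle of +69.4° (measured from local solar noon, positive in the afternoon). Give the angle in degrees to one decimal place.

22.3°

cos θ_z = sin(11.9°) sin(11.7°) + cos(11.9°) cos(11.7°) cos(69.40°) = 0.0418 + 0.3371 = 0.3789.
θ_z = arccos(0.3789) = 67.73°, so the elevation is 90° − 67.73° = 22.27°.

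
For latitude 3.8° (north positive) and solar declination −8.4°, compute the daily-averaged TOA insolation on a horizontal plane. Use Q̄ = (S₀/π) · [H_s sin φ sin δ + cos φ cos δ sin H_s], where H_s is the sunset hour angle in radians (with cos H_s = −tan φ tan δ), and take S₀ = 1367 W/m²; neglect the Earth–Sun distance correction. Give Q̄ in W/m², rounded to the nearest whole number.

−tan φ tan δ = −(0.0664)(-0.1477) = 0.0098; H_s = arccos(0.0098) = 89.44°. In radians, H_s = 1.5610.
H_s sin φ sin δ = 1.5610 × 0.0663 × -0.1461 = -0.0151.
cos φ cos δ sin H_s = 0.9978 × 0.9893 × 1.0000 = 0.9871.
Q̄ = (1367/π) × (-0.0151 + 0.9871) = 435.13 × 0.9720 = 422.95 W/m².

423 W/m²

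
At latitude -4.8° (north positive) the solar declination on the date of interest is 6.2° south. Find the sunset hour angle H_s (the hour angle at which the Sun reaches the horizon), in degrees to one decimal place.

The sunset hour angle satisfies cos H_s = −tan φ tan δ = -0.0091, giving H_s = 90.52°.

90.5°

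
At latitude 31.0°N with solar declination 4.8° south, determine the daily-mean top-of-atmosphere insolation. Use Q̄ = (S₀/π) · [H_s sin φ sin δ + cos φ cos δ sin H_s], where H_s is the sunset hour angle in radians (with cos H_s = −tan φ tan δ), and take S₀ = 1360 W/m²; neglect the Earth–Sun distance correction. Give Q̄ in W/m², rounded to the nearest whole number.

−tan φ tan δ = −(0.6009)(-0.0840) = 0.0505; H_s = arccos(0.0505) = 87.11°. In radians, H_s = 1.5204.
H_s sin φ sin δ = 1.5204 × 0.5150 × -0.0837 = -0.0655.
cos φ cos δ sin H_s = 0.8572 × 0.9965 × 0.9987 = 0.8531.
Q̄ = (1360/π) × (-0.0655 + 0.8531) = 432.90 × 0.7876 = 340.95 W/m².

341 W/m²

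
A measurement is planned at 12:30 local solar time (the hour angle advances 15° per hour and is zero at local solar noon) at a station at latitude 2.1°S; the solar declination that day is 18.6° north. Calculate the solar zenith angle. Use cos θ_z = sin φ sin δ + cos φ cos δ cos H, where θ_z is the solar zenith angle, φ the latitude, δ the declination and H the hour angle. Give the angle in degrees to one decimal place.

22.0°

Hour angle H = 15° × (12.5 − 12) = 7.50°.
cos θ_z = sin(-2.1°) sin(18.6°) + cos(-2.1°) cos(18.6°) cos(7.50°) = -0.0117 + 0.9390 = 0.9273.
θ_z = arccos(0.9273) = 21.98°.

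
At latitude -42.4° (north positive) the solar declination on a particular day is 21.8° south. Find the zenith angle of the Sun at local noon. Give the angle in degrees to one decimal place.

At local solar noon the hour angle is zero, so the zenith angle is |φ − δ| = |-42.4° − (-21.8°)| = 20.6°.

20.6°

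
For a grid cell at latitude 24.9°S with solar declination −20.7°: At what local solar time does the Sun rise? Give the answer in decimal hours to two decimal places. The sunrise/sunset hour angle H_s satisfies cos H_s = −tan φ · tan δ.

5.33 h

The sunset hour angle satisfies cos H_s = −tan φ tan δ = -0.1754, giving H_s = 100.10°.
Sunrise is at 12 − H_s/15 = 12 − 6.673 = 5.327 h local solar time.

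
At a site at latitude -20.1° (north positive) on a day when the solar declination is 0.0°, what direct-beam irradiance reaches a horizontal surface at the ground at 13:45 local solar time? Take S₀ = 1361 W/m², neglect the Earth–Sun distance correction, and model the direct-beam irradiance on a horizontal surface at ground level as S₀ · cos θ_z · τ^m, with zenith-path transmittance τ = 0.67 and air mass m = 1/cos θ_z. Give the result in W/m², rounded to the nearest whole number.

713 W/m²

Hour angle H = 15° × (13.75 − 12) = 26.25°.
cos θ_z = sin(-20.1°) sin(0.0°) + cos(-20.1°) cos(0.0°) cos(26.25°) = 0.0000 + 0.8422 = 0.8422.
Air mass m = 1/cos θ_z = 1/0.8422 = 1.187; τ^m = 0.67^1.187 = 0.6217.
Surface direct beam = 1361 × 0.8422 × 0.6217 = 712.61 W/m².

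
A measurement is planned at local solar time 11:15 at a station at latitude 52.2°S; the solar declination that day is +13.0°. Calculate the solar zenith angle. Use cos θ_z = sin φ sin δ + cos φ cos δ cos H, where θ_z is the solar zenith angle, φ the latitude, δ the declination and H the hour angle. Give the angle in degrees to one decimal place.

65.9°

Hour angle H = 15° × (11.25 − 12) = -11.25°.
cos θ_z = sin(-52.2°) sin(13.0°) + cos(-52.2°) cos(13.0°) cos(-11.25°) = -0.1777 + 0.5857 = 0.4080.
θ_z = arccos(0.4080) = 65.92°.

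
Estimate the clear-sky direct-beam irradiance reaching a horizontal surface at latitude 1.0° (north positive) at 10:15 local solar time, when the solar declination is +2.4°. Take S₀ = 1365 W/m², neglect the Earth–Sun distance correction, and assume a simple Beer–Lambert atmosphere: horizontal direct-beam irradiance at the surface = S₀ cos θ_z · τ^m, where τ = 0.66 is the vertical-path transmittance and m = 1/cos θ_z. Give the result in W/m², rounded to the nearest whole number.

770 W/m²

Hour angle H = 15° × (10.25 − 12) = -26.25°.
cos θ_z = sin(1.0°) sin(2.4°) + cos(1.0°) cos(2.4°) cos(-26.25°) = 0.0007 + 0.8959 = 0.8966.
Air mass m = 1/cos θ_z = 1/0.8966 = 1.115; τ^m = 0.66^1.115 = 0.6292.
Surface direct beam = 1365 × 0.8966 × 0.6292 = 770.05 W/m².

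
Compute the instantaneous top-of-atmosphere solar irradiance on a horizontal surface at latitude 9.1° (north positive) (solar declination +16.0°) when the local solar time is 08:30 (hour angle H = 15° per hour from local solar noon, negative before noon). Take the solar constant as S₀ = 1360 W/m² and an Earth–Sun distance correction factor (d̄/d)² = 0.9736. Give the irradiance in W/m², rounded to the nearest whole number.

823 W/m²

Hour angle H = 15° × (8.5 − 12) = -52.50°.
cos θ_z = sin(9.1°) sin(16.0°) + cos(9.1°) cos(16.0°) cos(-52.50°) = 0.0436 + 0.5778 = 0.6214.
Top-of-atmosphere irradiance = S₀ (d̄/d)² cos θ_z = 1360 × 0.9736 × 0.6214 = 822.79 W/m².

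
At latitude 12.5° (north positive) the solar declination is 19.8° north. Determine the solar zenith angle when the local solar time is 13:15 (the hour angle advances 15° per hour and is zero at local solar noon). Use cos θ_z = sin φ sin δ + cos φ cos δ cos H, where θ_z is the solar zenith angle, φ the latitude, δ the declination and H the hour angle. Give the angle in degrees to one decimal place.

19.4°

Hour angle H = 15° × (13.25 − 12) = 18.75°.
cos θ_z = sin(12.5°) sin(19.8°) + cos(12.5°) cos(19.8°) cos(18.75°) = 0.0733 + 0.8698 = 0.9431.
θ_z = arccos(0.9431) = 19.42°.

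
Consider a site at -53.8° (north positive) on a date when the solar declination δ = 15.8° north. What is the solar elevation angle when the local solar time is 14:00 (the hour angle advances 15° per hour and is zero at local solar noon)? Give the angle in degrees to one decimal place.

Hour angle H = 15° × (14 − 12) = 30.00°.
cos θ_z = sin(-53.8°) sin(15.8°) + cos(-53.8°) cos(15.8°) cos(30.00°) = -0.2197 + 0.4922 = 0.2725.
θ_z = arccos(0.2725) = 74.19°, so the elevation is 90° − 74.19° = 15.81°.

15.8°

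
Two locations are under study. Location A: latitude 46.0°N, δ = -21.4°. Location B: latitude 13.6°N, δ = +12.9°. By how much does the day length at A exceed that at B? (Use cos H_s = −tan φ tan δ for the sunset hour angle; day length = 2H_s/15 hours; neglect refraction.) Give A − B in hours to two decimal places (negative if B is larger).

A: H_s = arccos(−tan 46.0° · tan -21.4°) = 66.06°, so 2H_s/15 = 8.8080 h.
B: H_s = arccos(−tan 13.6° · tan 12.9°) = 93.18°, so 2H_s/15 = 12.4240 h.
A − B = 8.8080 − 12.4240 = -3.6160 h.

-3.62 h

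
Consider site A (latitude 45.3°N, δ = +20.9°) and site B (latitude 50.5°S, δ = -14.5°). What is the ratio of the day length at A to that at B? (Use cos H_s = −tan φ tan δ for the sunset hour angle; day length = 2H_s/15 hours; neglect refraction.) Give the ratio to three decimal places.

1.041

A: H_s = arccos(−tan 45.3° · tan 20.9°) = 112.70°, so 2H_s/15 = 15.0267 h.
B: H_s = arccos(−tan -50.5° · tan -14.5°) = 108.28°, so 2H_s/15 = 14.4373 h.
Ratio A/B = 15.0267 / 14.4373 = 1.0408.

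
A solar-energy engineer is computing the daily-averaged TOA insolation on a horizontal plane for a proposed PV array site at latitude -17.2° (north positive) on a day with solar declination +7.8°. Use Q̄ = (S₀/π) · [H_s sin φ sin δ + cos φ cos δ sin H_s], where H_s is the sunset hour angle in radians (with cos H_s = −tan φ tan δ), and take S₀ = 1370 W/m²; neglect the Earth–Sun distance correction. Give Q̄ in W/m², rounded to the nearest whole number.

386 W/m²

cos H_s = −tan(-17.2°) · tan(7.8°) = 0.0424, so H_s = arccos(0.0424) = 87.57°. In radians, H_s = 1.5284.
H_s sin φ sin δ = 1.5284 × -0.2957 × 0.1357 = -0.0613.
cos φ cos δ sin H_s = 0.9553 × 0.9907 × 0.9991 = 0.9456.
Q̄ = (1370/π) × (-0.0613 + 0.9456) = 436.08 × 0.8843 = 385.63 W/m².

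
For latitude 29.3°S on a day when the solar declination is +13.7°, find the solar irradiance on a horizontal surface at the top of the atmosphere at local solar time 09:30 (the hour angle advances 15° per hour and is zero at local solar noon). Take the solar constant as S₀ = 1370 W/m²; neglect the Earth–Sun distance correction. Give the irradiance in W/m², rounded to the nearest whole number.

762 W/m²

Hour angle H = 15° × (9.5 − 12) = -37.50°.
cos θ_z = sin φ sin δ + cos φ cos δ cos H = (-0.4894)(0.2368) + (0.8721)(0.9715)(0.7934) = 0.5563.
Top-of-atmosphere irradiance = S₀ cos θ_z = 1370 × 0.5563 = 762.13 W/m².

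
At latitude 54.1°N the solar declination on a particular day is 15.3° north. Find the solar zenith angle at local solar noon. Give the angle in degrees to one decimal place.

At local solar noon the hour angle is zero, so the zenith angle is |φ − δ| = |54.1° − (15.3°)| = 38.8°.

38.8°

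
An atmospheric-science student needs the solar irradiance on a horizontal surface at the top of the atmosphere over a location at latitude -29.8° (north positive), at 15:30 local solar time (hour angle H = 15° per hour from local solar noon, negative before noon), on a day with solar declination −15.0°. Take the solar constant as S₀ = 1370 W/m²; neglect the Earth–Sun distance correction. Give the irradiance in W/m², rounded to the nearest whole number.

Hour angle H = 15° × (15.5 − 12) = 52.50°.
With φ = -29.8°, δ = -15.0°, H = 52.50°: sin φ sin δ = 0.1286, cos φ cos δ cos H = 0.5103, so cos θ_z = 0.6389.
Top-of-atmosphere irradiance = S₀ cos θ_z = 1370 × 0.6389 = 875.29 W/m².

875 W/m²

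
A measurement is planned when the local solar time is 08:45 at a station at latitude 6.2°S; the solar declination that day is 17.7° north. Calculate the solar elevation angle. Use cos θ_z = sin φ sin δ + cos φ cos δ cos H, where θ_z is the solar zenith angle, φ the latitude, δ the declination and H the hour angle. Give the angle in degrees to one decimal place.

Hour angle H = 15° × (8.75 − 12) = -48.75°.
With φ = -6.2°, δ = 17.7°, H = -48.75°: sin φ sin δ = -0.0328, cos φ cos δ cos H = 0.6245, so cos θ_z = 0.5917.
θ_z = arccos(0.5917) = 53.72°, so the elevation is 90° − 53.72° = 36.28°.

36.3°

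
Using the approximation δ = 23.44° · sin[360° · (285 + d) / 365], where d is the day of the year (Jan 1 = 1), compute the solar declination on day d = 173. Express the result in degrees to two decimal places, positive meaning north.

360 × (285 + 173) / 365 = 451.726°; sin(451.726°) = 0.9995.
δ = 23.44 × 0.9995 = 23.428° ≈ +23.43°.

+23.43°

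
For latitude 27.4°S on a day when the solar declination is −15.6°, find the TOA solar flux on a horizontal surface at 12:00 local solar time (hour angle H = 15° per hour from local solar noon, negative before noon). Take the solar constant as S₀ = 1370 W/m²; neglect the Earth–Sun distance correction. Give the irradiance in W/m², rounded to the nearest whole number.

Hour angle H = 15° × (12 − 12) = 0.00°.
With φ = -27.4°, δ = -15.6°, H = 0.00°: sin φ sin δ = 0.1238, cos φ cos δ cos H = 0.8551, so cos θ_z = 0.9789.
Top-of-atmosphere irradiance = S₀ cos θ_z = 1370 × 0.9789 = 1341.09 W/m².

1341 W/m²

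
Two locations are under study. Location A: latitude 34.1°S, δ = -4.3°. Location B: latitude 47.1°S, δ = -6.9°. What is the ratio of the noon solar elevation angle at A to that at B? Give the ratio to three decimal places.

A: 90° − |-34.1 − (-4.3)| = 60.20°.
B: 90° − |-47.1 − (-6.9)| = 49.80°.
Ratio A/B = 60.2000 / 49.8000 = 1.2088.

1.209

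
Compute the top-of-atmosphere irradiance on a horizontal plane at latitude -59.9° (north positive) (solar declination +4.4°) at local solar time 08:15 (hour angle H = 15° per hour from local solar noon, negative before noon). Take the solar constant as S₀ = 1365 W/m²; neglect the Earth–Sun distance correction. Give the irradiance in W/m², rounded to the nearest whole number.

289 W/m²

Hour angle H = 15° × (8.25 − 12) = -56.25°.
cos θ_z = sin φ sin δ + cos φ cos δ cos H = (-0.8652)(0.0767) + (0.5015)(0.9971)(0.5556) = 0.2115.
Top-of-atmosphere irradiance = S₀ cos θ_z = 1365 × 0.2115 = 288.70 W/m².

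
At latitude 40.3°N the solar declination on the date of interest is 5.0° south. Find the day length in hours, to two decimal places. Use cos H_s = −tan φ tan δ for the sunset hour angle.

11.43 hours

cos H_s = −tan(40.3°) · tan(-5.0°) = 0.0742, so H_s = arccos(0.0742) = 85.74°.
Day length = 2 H_s / 15° h⁻¹ = 171.48° / 15 = 11.432 h.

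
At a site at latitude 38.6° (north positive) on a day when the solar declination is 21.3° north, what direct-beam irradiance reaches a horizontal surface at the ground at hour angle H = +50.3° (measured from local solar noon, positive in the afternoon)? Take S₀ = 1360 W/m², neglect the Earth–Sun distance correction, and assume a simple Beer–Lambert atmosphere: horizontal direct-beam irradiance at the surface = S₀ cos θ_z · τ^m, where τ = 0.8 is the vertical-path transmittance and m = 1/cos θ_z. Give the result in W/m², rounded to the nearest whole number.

681 W/m²

With φ = 38.6°, δ = 21.3°, H = 50.30°: sin φ sin δ = 0.2266, cos φ cos δ cos H = 0.4651, so cos θ_z = 0.6917.
Air mass m = 1/cos θ_z = 1/0.6917 = 1.446; τ^m = 0.8^1.446 = 0.7242.
Surface direct beam = 1360 × 0.6917 × 0.7242 = 681.26 W/m².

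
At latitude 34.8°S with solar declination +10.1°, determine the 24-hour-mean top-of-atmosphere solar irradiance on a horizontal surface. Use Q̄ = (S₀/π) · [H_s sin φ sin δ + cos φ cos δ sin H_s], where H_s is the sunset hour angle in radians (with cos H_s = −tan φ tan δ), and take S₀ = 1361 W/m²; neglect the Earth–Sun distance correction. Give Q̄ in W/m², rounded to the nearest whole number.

285 W/m²

The sunset hour angle satisfies cos H_s = −tan φ tan δ = 0.1238, giving H_s = 82.89°. In radians, H_s = 1.4467.
H_s sin φ sin δ = 1.4467 × -0.5707 × 0.1754 = -0.1448.
cos φ cos δ sin H_s = 0.8211 × 0.9845 × 0.9923 = 0.8021.
Q̄ = (1361/π) × (-0.1448 + 0.8021) = 433.22 × 0.6573 = 284.76 W/m².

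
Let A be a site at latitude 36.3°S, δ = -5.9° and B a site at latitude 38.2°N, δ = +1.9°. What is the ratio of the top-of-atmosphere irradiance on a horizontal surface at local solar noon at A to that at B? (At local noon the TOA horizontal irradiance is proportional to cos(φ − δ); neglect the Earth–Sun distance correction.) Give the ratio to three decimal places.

A: cos θ_z = cos(-36.3° − (-5.9°)) = 0.8625.
B: cos θ_z = cos(38.2° − (1.9°)) = 0.8059.
Ratio A/B = 0.8625 / 0.8059 = 1.0702.

1.070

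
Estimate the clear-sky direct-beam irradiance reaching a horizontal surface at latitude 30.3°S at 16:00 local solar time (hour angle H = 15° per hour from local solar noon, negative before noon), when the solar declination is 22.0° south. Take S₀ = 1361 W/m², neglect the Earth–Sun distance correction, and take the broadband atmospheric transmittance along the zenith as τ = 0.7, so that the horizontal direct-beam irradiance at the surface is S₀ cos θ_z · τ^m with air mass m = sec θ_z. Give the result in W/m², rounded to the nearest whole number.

438 W/m²

Hour angle H = 15° × (16 − 12) = 60.00°.
cos θ_z = sin φ sin δ + cos φ cos δ cos H = (-0.5045)(-0.3746) + (0.8634)(0.9272)(0.5000) = 0.5893.
Air mass m = 1/cos θ_z = 1/0.5893 = 1.697; τ^m = 0.7^1.697 = 0.5459.
Surface direct beam = 1361 × 0.5893 × 0.5459 = 437.83 W/m².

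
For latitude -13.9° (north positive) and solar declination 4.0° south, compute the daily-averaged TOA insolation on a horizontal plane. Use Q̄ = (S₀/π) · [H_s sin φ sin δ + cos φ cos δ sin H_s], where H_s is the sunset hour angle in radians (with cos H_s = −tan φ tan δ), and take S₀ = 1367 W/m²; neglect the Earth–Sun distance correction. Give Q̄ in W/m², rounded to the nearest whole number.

−tan φ tan δ = −(-0.2475)(-0.0699) = -0.0173; H_s = arccos(-0.0173) = 90.99°. In radians, H_s = 1.5881.
H_s sin φ sin δ = 1.5881 × -0.2402 × -0.0698 = 0.0266.
cos φ cos δ sin H_s = 0.9707 × 0.9976 × 0.9999 = 0.9683.
Q̄ = (1367/π) × (0.0266 + 0.9683) = 435.13 × 0.9949 = 432.91 W/m².

433 W/m²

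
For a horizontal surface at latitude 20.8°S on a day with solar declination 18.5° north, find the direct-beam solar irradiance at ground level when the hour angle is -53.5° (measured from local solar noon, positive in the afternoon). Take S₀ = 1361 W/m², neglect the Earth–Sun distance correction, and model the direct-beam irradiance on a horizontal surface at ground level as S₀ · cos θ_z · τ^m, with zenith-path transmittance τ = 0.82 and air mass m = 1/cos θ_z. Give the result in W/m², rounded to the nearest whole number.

With φ = -20.8°, δ = 18.5°, H = -53.50°: sin φ sin δ = -0.1127, cos φ cos δ cos H = 0.5273, so cos θ_z = 0.4146.
Air mass m = 1/cos θ_z = 1/0.4146 = 2.412; τ^m = 0.82^2.412 = 0.6196.
Surface direct beam = 1361 × 0.4146 × 0.6196 = 349.62 W/m².

350 W/m²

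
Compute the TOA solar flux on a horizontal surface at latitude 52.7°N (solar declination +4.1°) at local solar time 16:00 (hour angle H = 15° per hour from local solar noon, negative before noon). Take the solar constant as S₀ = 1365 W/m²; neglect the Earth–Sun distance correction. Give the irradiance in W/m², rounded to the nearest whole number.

Hour angle H = 15° × (16 − 12) = 60.00°.
cos θ_z = sin(52.7°) sin(4.1°) + cos(52.7°) cos(4.1°) cos(60.00°) = 0.0569 + 0.3022 = 0.3591.
Top-of-atmosphere irradiance = S₀ cos θ_z = 1365 × 0.3591 = 490.17 W/m².

490 W/m²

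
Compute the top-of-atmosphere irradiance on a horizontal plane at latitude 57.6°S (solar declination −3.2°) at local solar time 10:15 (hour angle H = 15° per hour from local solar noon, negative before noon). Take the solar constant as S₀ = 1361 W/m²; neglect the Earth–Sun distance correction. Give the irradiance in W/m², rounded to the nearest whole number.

Hour angle H = 15° × (10.25 − 12) = -26.25°.
cos θ_z = sin φ sin δ + cos φ cos δ cos H = (-0.8443)(-0.0558) + (0.5358)(0.9984)(0.8969) = 0.5269.
Top-of-atmosphere irradiance = S₀ cos θ_z = 1361 × 0.5269 = 717.11 W/m².

717 W/m²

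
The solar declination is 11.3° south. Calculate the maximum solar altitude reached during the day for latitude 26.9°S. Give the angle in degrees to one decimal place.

At local solar noon the hour angle is zero, so the elevation is 90° − |φ − δ| = 90° − |-26.9° − (-11.3°)| = 90° − 15.6° = 74.4°.

74.4°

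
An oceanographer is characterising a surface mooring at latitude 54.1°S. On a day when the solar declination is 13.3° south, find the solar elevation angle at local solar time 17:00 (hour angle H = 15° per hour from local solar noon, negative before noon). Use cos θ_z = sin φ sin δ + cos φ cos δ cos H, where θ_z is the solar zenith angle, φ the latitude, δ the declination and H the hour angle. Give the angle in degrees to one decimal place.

19.5°

Hour angle H = 15° × (17 − 12) = 75.00°.
cos θ_z = sin(-54.1°) sin(-13.3°) + cos(-54.1°) cos(-13.3°) cos(75.00°) = 0.1863 + 0.1477 = 0.3340.
θ_z = arccos(0.3340) = 70.49°, so the elevation is 90° − 70.49° = 19.51°.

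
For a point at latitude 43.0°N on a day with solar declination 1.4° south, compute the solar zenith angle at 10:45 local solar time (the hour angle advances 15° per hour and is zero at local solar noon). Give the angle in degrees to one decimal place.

Hour angle H = 15° × (10.75 − 12) = -18.75°.
cos θ_z = sin(43.0°) sin(-1.4°) + cos(43.0°) cos(-1.4°) cos(-18.75°) = -0.0167 + 0.6923 = 0.6756.
θ_z = arccos(0.6756) = 47.50°.

47.5°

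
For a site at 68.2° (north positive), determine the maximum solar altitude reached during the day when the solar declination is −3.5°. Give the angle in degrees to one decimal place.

At local solar noon the hour angle is zero, so the elevation is 90° − |φ − δ| = 90° − |68.2° − (-3.5°)| = 90° − 71.7° = 18.3°.

18.3°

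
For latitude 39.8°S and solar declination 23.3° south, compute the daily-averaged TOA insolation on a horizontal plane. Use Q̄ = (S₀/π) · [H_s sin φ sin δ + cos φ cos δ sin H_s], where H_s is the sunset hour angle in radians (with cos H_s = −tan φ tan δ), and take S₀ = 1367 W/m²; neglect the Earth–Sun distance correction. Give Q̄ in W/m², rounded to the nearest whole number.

The sunset hour angle satisfies cos H_s = −tan φ tan δ = -0.3588, giving H_s = 111.03°. In radians, H_s = 1.9378.
H_s sin φ sin δ = 1.9378 × -0.6401 × -0.3955 = 0.4906.
cos φ cos δ sin H_s = 0.7683 × 0.9184 × 0.9334 = 0.6586.
Q̄ = (1367/π) × (0.4906 + 0.6586) = 435.13 × 1.1492 = 500.05 W/m².

500 W/m²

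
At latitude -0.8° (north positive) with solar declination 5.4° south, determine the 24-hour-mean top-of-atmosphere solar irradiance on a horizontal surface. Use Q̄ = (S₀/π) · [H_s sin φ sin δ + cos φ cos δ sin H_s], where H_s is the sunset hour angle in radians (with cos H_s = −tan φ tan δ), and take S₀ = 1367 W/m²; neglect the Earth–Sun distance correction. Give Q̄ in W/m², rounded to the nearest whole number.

434 W/m²

cos H_s = −tan(-0.8°) · tan(-5.4°) = -0.0013, so H_s = arccos(-0.0013) = 90.07°. In radians, H_s = 1.5720.
H_s sin φ sin δ = 1.5720 × -0.0140 × -0.0941 = 0.0021.
cos φ cos δ sin H_s = 0.9999 × 0.9956 × 1.0000 = 0.9955.
Q̄ = (1367/π) × (0.0021 + 0.9955) = 435.13 × 0.9976 = 434.09 W/m².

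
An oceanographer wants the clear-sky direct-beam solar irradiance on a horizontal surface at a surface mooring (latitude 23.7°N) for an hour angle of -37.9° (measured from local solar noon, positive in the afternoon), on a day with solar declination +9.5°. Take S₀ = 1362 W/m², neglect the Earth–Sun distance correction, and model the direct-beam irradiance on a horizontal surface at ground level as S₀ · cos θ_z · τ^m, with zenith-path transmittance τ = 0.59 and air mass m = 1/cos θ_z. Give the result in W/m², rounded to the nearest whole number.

cos θ_z = sin φ sin δ + cos φ cos δ cos H = (0.4019)(0.1650) + (0.9157)(0.9863)(0.7891) = 0.7790.
Air mass m = 1/cos θ_z = 1/0.7790 = 1.284; τ^m = 0.59^1.284 = 0.5079.
Surface direct beam = 1362 × 0.7790 × 0.5079 = 538.88 W/m².

539 W/m²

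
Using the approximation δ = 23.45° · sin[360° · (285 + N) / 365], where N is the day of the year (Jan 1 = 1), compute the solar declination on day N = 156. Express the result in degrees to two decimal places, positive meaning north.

360 × (285 + 156) / 365 = 434.959°; sin(434.959°) = 0.9657.
δ = 23.45 × 0.9657 = 22.646° ≈ +22.65°.

+22.65°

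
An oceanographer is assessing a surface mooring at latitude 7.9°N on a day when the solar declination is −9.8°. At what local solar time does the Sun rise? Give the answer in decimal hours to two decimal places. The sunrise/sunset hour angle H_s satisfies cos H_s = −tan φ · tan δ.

6.09 h

cos H_s = −tan(7.9°) · tan(-9.8°) = 0.0240, so H_s = arccos(0.0240) = 88.62°.
Sunrise is at 12 − H_s/15 = 12 − 5.908 = 6.092 h local solar time.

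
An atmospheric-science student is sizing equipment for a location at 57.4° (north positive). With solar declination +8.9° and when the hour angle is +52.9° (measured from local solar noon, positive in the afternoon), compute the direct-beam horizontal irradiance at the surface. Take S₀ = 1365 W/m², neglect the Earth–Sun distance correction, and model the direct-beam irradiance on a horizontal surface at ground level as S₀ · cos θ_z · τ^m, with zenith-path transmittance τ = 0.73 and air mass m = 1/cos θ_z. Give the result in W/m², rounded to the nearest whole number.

307 W/m²

cos θ_z = sin φ sin δ + cos φ cos δ cos H = (0.8425)(0.1547) + (0.5388)(0.9880)(0.6032) = 0.4514.
Air mass m = 1/cos θ_z = 1/0.4514 = 2.215; τ^m = 0.73^2.215 = 0.4980.
Surface direct beam = 1365 × 0.4514 × 0.4980 = 306.85 W/m².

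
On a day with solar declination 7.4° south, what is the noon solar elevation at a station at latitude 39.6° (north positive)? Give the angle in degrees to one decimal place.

43.0°

At local solar noon the hour angle is zero, so the elevation is 90° − |φ − δ| = 90° − |39.6° − (-7.4°)| = 90° − 47.0° = 43.0°.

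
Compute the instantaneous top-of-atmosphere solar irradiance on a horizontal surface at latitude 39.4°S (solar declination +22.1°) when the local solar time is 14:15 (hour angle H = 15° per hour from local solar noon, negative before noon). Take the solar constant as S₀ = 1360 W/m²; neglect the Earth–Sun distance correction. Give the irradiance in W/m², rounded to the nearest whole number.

Hour angle H = 15° × (14.25 − 12) = 33.75°.
cos θ_z = sin φ sin δ + cos φ cos δ cos H = (-0.6347)(0.3762) + (0.7727)(0.9265)(0.8315) = 0.3565.
Top-of-atmosphere irradiance = S₀ cos θ_z = 1360 × 0.3565 = 484.84 W/m².

485 W/m²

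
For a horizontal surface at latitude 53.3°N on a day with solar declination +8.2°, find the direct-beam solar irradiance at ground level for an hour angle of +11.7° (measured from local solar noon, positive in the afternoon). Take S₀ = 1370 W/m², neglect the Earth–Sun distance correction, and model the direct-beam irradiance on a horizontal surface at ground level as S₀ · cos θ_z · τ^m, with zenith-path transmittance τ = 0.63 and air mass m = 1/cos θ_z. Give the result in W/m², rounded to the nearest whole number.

cos θ_z = sin φ sin δ + cos φ cos δ cos H = (0.8018)(0.1426) + (0.5976)(0.9898)(0.9792) = 0.6935.
Air mass m = 1/cos θ_z = 1/0.6935 = 1.442; τ^m = 0.63^1.442 = 0.5136.
Surface direct beam = 1370 × 0.6935 × 0.5136 = 487.97 W/m².

488 W/m²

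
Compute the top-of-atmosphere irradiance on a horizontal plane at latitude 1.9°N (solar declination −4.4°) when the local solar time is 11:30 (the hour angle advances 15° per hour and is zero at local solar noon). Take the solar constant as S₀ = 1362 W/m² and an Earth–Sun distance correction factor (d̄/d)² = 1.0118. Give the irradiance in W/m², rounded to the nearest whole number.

Hour angle H = 15° × (11.5 − 12) = -7.50°.
With φ = 1.9°, δ = -4.4°, H = -7.50°: sin φ sin δ = -0.0025, cos φ cos δ cos H = 0.9880, so cos θ_z = 0.9855.
Top-of-atmosphere irradiance = S₀ (d̄/d)² cos θ_z = 1362 × 1.0118 × 0.9855 = 1358.09 W/m².

1358 W/m²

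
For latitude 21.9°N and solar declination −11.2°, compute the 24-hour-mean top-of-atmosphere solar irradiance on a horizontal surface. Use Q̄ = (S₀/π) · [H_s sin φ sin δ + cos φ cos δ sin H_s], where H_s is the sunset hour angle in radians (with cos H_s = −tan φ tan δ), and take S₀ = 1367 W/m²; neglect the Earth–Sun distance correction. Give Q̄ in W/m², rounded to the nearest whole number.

−tan φ tan δ = −(0.4020)(-0.1980) = 0.0796; H_s = arccos(0.0796) = 85.43°. In radians, H_s = 1.4910.
H_s sin φ sin δ = 1.4910 × 0.3730 × -0.1942 = -0.1080.
cos φ cos δ sin H_s = 0.9278 × 0.9810 × 0.9968 = 0.9073.
Q̄ = (1367/π) × (-0.1080 + 0.9073) = 435.13 × 0.7993 = 347.80 W/m².

348 W/m²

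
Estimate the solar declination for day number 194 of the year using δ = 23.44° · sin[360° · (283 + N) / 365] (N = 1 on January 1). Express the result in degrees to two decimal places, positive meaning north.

+21.96°

360 × (283 + 194) / 365 = 470.466°; sin(470.466°) = 0.9369.
δ = 23.44 × 0.9369 = 21.961° ≈ +21.96°.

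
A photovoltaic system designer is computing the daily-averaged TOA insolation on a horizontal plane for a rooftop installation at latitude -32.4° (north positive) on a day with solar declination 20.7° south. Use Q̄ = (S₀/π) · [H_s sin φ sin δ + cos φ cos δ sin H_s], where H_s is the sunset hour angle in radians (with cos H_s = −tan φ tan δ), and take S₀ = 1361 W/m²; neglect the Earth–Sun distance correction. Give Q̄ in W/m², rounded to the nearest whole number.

The sunset hour angle satisfies cos H_s = −tan φ tan δ = -0.2398, giving H_s = 103.87°. In radians, H_s = 1.8129.
H_s sin φ sin δ = 1.8129 × -0.5358 × -0.3535 = 0.3434.
cos φ cos δ sin H_s = 0.8443 × 0.9354 × 0.9708 = 0.7667.
Q̄ = (1361/π) × (0.3434 + 0.7667) = 433.22 × 1.1101 = 480.92 W/m².

481 W/m²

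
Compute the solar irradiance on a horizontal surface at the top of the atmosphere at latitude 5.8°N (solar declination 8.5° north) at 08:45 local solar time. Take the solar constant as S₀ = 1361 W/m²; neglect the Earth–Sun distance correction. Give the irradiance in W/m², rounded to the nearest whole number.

903 W/m²

Hour angle H = 15° × (8.75 − 12) = -48.75°.
cos θ_z = sin(5.8°) sin(8.5°) + cos(5.8°) cos(8.5°) cos(-48.75°) = 0.0149 + 0.6488 = 0.6637.
Top-of-atmosphere irradiance = S₀ cos θ_z = 1361 × 0.6637 = 903.30 W/m².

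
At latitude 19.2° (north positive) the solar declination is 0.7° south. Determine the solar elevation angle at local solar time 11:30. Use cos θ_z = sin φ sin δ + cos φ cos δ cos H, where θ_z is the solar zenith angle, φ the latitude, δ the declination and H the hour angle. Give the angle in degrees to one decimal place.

68.8°

Hour angle H = 15° × (11.5 − 12) = -7.50°.
cos θ_z = sin φ sin δ + cos φ cos δ cos H = (0.3289)(-0.0122) + (0.9444)(0.9999)(0.9914) = 0.9322.
θ_z = arccos(0.9322) = 21.22°, so the elevation is 90° − 21.22° = 68.78°.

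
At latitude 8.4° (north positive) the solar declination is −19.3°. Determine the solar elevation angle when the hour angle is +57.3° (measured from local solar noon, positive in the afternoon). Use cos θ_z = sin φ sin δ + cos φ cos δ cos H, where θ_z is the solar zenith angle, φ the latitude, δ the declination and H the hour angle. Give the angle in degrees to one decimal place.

27.1°

cos θ_z = sin φ sin δ + cos φ cos δ cos H = (0.1461)(-0.3305) + (0.9893)(0.9438)(0.5402) = 0.4561.
θ_z = arccos(0.4561) = 62.86°, so the elevation is 90° − 62.86° = 27.14°.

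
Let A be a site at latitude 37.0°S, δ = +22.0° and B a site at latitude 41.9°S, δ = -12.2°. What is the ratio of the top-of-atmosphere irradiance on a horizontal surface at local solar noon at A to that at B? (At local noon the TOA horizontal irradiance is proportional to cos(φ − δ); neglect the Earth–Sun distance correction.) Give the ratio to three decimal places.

0.593

A: cos θ_z = cos(-37.0° − (22.0°)) = 0.5150.
B: cos θ_z = cos(-41.9° − (-12.2°)) = 0.8686.
Ratio A/B = 0.5150 / 0.8686 = 0.5929.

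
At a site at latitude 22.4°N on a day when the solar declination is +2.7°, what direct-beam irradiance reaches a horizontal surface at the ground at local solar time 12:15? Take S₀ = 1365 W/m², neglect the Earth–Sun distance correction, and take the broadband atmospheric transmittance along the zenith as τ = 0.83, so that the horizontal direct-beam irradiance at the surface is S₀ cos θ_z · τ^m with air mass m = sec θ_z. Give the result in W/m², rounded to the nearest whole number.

Hour angle H = 15° × (12.25 − 12) = 3.75°.
cos θ_z = sin φ sin δ + cos φ cos δ cos H = (0.3811)(0.0471) + (0.9245)(0.9989)(0.9979) = 0.9395.
Air mass m = 1/cos θ_z = 1/0.9395 = 1.064; τ^m = 0.83^1.064 = 0.8202.
Surface direct beam = 1365 × 0.9395 × 0.8202 = 1051.84 W/m².

1052 W/m²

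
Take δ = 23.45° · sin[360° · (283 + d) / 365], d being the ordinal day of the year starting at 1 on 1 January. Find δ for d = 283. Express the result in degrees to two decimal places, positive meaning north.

360 × (283 + 283) / 365 = 558.247°; sin(558.247°) = -0.3131.
δ = 23.45 × -0.3131 = -7.342° ≈ -7.34°.

-7.34°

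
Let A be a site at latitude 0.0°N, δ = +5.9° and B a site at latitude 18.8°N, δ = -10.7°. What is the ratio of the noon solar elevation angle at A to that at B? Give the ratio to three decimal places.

A: 90° − |0.0 − (5.9)| = 84.10°.
B: 90° − |18.8 − (-10.7)| = 60.50°.
Ratio A/B = 84.1000 / 60.5000 = 1.3901.

1.390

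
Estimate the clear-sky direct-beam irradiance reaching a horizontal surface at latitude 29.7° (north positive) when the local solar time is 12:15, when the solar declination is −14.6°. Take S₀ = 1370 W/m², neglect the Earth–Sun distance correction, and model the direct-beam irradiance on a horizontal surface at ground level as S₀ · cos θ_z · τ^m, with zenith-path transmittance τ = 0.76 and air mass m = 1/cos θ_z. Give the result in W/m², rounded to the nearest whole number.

Hour angle H = 15° × (12.25 − 12) = 3.75°.
cos θ_z = sin(29.7°) sin(-14.6°) + cos(29.7°) cos(-14.6°) cos(3.75°) = -0.1249 + 0.8388 = 0.7139.
Air mass m = 1/cos θ_z = 1/0.7139 = 1.401; τ^m = 0.76^1.401 = 0.6808.
Surface direct beam = 1370 × 0.7139 × 0.6808 = 665.85 W/m².

666 W/m²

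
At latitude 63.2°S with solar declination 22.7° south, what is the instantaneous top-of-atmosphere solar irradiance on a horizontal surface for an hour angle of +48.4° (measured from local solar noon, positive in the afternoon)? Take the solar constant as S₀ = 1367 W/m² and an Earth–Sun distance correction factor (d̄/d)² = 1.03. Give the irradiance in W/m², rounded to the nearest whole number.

With φ = -63.2°, δ = -22.7°, H = 48.40°: sin φ sin δ = 0.3445, cos φ cos δ cos H = 0.2762, so cos θ_z = 0.6207.
Top-of-atmosphere irradiance = S₀ (d̄/d)² cos θ_z = 1367 × 1.03 × 0.6207 = 873.95 W/m².

874 W/m²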